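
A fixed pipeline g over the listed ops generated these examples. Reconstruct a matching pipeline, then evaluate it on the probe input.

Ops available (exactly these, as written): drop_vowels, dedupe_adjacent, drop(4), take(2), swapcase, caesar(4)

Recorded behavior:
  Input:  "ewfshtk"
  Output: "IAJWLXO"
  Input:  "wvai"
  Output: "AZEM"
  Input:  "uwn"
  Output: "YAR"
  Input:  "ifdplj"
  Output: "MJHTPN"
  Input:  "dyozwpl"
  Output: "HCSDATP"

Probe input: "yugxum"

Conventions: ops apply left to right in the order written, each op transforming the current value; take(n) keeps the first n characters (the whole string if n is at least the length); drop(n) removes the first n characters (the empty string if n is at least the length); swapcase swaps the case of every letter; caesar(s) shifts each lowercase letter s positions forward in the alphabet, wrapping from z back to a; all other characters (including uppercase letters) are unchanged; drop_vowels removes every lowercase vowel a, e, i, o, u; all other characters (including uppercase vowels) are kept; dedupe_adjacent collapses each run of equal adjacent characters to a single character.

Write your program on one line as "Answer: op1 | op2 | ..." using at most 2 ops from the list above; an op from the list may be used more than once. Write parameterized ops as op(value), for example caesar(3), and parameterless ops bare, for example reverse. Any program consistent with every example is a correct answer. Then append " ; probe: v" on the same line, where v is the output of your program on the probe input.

caesar(4) | swapcase ; probe: "CYKBYQ"

Check, running the answer program on each example:
  "ewfshtk" -> "iajwlxo" -> "IAJWLXO"
  "wvai" -> "azem" -> "AZEM"
  "uwn" -> "yar" -> "YAR"
  "ifdplj" -> "mjhtpn" -> "MJHTPN"
  "dyozwpl" -> "hcsdatp" -> "HCSDATP"
  probe: "yugxum" -> "cykbyq" -> "CYKBYQ"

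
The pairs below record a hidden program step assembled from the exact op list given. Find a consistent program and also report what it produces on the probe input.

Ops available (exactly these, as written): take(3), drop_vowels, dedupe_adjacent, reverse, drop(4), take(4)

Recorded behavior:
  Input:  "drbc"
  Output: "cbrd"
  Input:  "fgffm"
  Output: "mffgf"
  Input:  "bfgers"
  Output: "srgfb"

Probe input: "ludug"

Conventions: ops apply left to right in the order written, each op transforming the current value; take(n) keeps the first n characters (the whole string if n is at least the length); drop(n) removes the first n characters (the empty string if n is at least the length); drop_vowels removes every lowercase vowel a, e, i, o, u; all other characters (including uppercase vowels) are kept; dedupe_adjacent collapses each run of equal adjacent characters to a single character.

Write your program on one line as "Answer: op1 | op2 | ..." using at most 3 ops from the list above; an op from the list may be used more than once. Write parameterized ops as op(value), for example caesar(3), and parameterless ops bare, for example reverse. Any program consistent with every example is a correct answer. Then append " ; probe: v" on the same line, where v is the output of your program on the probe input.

reverse | drop_vowels ; probe: "gdl"

Check, running the answer program on each example:
  "drbc" -> "cbrd" -> "cbrd"
  "fgffm" -> "mffgf" -> "mffgf"
  "bfgers" -> "sregfb" -> "srgfb"
  probe: "ludug" -> "gudul" -> "gdl"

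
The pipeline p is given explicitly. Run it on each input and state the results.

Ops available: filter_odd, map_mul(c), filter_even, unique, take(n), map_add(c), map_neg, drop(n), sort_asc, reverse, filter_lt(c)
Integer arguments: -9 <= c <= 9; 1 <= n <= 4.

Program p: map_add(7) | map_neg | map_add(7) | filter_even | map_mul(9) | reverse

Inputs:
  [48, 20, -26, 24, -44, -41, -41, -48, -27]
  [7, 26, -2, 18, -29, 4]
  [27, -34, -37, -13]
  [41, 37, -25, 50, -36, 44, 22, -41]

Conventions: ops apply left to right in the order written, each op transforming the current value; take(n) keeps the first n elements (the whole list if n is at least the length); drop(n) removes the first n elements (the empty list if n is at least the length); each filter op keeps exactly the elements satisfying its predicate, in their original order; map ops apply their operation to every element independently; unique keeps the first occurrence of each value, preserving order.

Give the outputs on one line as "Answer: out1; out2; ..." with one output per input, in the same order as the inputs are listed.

[432, 396, -216, 234, -180, -432]; [-36, -162, 18, -234]; [306]; [-198, -396, 324, -450]

Execution, op by op:
  [48, 20, -26, 24, -44, -41, -41, -48, -27] -> [55, 27, -19, 31, -37, -34, -34, -41, -20] -> [-55, -27, 19, -31, 37, 34, 34, 41, 20] -> [-48, -20, 26, -24, 44, 41, 41, 48, 27] -> [-48, -20, 26, -24, 44, 48] -> [-432, -180, 234, -216, 396, 432] -> [432, 396, -216, 234, -180, -432]
  [7, 26, -2, 18, -29, 4] -> [14, 33, 5, 25, -22, 11] -> [-14, -33, -5, -25, 22, -11] -> [-7, -26, 2, -18, 29, -4] -> [-26, 2, -18, -4] -> [-234, 18, -162, -36] -> [-36, -162, 18, -234]
  [27, -34, -37, -13] -> [34, -27, -30, -6] -> [-34, 27, 30, 6] -> [-27, 34, 37, 13] -> [34] -> [306] -> [306]
  [41, 37, -25, 50, -36, 44, 22, -41] -> [48, 44, -18, 57, -29, 51, 29, -34] -> [-48, -44, 18, -57, 29, -51, -29, 34] -> [-41, -37, 25, -50, 36, -44, -22, 41] -> [-50, 36, -44, -22] -> [-450, 324, -396, -198] -> [-198, -396, 324, -450]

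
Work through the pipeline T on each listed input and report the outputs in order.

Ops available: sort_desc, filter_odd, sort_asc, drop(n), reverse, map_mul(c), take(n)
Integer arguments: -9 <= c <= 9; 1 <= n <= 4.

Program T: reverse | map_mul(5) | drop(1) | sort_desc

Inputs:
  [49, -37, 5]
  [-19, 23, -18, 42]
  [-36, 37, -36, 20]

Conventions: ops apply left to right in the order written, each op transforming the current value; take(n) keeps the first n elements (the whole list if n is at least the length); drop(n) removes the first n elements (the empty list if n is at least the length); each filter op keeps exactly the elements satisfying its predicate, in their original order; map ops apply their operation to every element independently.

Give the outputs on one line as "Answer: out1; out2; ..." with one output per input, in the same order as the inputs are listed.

Execution, op by op:
  [49, -37, 5] -> [5, -37, 49] -> [25, -185, 245] -> [-185, 245] -> [245, -185]
  [-19, 23, -18, 42] -> [42, -18, 23, -19] -> [210, -90, 115, -95] -> [-90, 115, -95] -> [115, -90, -95]
  [-36, 37, -36, 20] -> [20, -36, 37, -36] -> [100, -180, 185, -180] -> [-180, 185, -180] -> [185, -180, -180]

[245, -185]; [115, -90, -95]; [185, -180, -180]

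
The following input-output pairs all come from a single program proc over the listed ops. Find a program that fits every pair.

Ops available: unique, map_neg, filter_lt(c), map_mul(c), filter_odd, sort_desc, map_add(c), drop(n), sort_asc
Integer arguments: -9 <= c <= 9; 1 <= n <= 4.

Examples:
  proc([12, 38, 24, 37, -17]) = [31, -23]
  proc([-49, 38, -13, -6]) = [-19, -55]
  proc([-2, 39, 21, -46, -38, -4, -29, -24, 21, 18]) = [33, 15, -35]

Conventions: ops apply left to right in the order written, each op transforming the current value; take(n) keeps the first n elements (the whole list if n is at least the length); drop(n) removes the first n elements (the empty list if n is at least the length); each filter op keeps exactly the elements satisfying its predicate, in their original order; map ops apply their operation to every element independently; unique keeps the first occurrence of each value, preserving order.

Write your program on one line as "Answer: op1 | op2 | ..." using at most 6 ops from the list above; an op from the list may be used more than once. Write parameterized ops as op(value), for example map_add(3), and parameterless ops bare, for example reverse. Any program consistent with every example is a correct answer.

filter_odd | map_add(-5) | sort_desc | map_add(-1) | unique

Check, running the answer program on each example:
  [12, 38, 24, 37, -17] -> [37, -17] -> [32, -22] -> [32, -22] -> [31, -23] -> [31, -23]
  [-49, 38, -13, -6] -> [-49, -13] -> [-54, -18] -> [-18, -54] -> [-19, -55] -> [-19, -55]
  [-2, 39, 21, -46, -38, -4, -29, -24, 21, 18] -> [39, 21, -29, 21] -> [34, 16, -34, 16] -> [34, 16, 16, -34] -> [33, 15, 15, -35] -> [33, 15, -35]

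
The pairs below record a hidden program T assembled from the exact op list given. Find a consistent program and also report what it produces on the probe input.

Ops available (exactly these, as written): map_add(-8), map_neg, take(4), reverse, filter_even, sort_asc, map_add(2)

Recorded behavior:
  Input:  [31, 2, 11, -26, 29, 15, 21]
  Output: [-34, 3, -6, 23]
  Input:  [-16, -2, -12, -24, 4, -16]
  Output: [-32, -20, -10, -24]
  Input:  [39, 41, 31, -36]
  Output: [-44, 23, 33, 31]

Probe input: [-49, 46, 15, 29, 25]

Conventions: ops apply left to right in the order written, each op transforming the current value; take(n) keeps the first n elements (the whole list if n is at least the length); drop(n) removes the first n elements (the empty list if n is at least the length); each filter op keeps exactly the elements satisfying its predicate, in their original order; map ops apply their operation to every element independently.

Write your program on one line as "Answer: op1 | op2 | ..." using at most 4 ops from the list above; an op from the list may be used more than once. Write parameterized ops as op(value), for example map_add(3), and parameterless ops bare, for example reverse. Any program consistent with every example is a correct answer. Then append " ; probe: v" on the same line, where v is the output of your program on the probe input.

take(4) | map_add(-8) | reverse ; probe: [21, 7, 38, -57]

Check, running the answer program on each example:
  [31, 2, 11, -26, 29, 15, 21] -> [31, 2, 11, -26] -> [23, -6, 3, -34] -> [-34, 3, -6, 23]
  [-16, -2, -12, -24, 4, -16] -> [-16, -2, -12, -24] -> [-24, -10, -20, -32] -> [-32, -20, -10, -24]
  [39, 41, 31, -36] -> [39, 41, 31, -36] -> [31, 33, 23, -44] -> [-44, 23, 33, 31]
  probe: [-49, 46, 15, 29, 25] -> [-49, 46, 15, 29] -> [-57, 38, 7, 21] -> [21, 7, 38, -57]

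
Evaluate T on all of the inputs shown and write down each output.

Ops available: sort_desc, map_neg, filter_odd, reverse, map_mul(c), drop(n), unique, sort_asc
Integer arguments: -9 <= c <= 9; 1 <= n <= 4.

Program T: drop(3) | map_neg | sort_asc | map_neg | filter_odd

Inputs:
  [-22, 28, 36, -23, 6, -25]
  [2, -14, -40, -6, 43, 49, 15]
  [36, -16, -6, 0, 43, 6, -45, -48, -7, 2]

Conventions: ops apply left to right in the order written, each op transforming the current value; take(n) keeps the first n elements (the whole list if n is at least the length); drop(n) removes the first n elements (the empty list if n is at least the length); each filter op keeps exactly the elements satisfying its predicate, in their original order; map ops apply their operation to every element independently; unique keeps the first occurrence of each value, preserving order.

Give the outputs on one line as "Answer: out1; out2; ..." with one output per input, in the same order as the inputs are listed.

Execution, op by op:
  [-22, 28, 36, -23, 6, -25] -> [-23, 6, -25] -> [23, -6, 25] -> [-6, 23, 25] -> [6, -23, -25] -> [-23, -25]
  [2, -14, -40, -6, 43, 49, 15] -> [-6, 43, 49, 15] -> [6, -43, -49, -15] -> [-49, -43, -15, 6] -> [49, 43, 15, -6] -> [49, 43, 15]
  [36, -16, -6, 0, 43, 6, -45, -48, -7, 2] -> [0, 43, 6, -45, -48, -7, 2] -> [0, -43, -6, 45, 48, 7, -2] -> [-43, -6, -2, 0, 7, 45, 48] -> [43, 6, 2, 0, -7, -45, -48] -> [43, -7, -45]

[-23, -25]; [49, 43, 15]; [43, -7, -45]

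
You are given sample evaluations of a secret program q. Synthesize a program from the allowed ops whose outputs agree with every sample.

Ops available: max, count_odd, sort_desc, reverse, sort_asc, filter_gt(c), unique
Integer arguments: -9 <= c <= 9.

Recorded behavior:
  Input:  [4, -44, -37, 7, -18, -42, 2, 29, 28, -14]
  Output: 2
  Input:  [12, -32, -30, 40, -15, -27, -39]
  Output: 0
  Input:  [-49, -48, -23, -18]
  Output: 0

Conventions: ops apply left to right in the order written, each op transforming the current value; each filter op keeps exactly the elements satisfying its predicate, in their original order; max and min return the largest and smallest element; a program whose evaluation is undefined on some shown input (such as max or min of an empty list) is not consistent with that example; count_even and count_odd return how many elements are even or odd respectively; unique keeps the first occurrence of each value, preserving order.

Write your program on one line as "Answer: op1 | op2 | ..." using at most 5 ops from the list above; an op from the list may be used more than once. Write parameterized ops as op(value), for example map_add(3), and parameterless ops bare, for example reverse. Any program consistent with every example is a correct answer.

filter_gt(-9) | sort_asc | filter_gt(3) | count_odd

Check, running the answer program on each example:
  [4, -44, -37, 7, -18, -42, 2, 29, 28, -14] -> [4, 7, 2, 29, 28] -> [2, 4, 7, 28, 29] -> [4, 7, 28, 29] -> 2
  [12, -32, -30, 40, -15, -27, -39] -> [12, 40] -> [12, 40] -> [12, 40] -> 0
  [-49, -48, -23, -18] -> [] -> [] -> [] -> 0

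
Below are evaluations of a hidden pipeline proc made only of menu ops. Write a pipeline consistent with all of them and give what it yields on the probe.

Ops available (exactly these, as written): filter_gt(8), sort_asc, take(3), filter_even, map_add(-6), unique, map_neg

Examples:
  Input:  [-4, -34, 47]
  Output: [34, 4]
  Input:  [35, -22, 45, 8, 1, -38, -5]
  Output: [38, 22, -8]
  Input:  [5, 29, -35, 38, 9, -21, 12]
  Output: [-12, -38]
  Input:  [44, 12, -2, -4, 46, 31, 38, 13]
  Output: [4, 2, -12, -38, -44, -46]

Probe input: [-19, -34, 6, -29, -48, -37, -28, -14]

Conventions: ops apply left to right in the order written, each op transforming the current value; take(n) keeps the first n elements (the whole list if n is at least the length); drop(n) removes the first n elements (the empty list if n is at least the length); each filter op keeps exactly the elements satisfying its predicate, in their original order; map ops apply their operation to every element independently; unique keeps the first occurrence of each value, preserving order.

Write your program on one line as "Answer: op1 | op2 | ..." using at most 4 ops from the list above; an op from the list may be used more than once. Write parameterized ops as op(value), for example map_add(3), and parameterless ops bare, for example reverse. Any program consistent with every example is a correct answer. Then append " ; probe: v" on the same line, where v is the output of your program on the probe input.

filter_even | sort_asc | map_neg ; probe: [48, 34, 28, 14, -6]

Check, running the answer program on each example:
  [-4, -34, 47] -> [-4, -34] -> [-34, -4] -> [34, 4]
  [35, -22, 45, 8, 1, -38, -5] -> [-22, 8, -38] -> [-38, -22, 8] -> [38, 22, -8]
  [5, 29, -35, 38, 9, -21, 12] -> [38, 12] -> [12, 38] -> [-12, -38]
  [44, 12, -2, -4, 46, 31, 38, 13] -> [44, 12, -2, -4, 46, 38] -> [-4, -2, 12, 38, 44, 46] -> [4, 2, -12, -38, -44, -46]
  probe: [-19, -34, 6, -29, -48, -37, -28, -14] -> [-34, 6, -48, -28, -14] -> [-48, -34, -28, -14, 6] -> [48, 34, 28, 14, -6]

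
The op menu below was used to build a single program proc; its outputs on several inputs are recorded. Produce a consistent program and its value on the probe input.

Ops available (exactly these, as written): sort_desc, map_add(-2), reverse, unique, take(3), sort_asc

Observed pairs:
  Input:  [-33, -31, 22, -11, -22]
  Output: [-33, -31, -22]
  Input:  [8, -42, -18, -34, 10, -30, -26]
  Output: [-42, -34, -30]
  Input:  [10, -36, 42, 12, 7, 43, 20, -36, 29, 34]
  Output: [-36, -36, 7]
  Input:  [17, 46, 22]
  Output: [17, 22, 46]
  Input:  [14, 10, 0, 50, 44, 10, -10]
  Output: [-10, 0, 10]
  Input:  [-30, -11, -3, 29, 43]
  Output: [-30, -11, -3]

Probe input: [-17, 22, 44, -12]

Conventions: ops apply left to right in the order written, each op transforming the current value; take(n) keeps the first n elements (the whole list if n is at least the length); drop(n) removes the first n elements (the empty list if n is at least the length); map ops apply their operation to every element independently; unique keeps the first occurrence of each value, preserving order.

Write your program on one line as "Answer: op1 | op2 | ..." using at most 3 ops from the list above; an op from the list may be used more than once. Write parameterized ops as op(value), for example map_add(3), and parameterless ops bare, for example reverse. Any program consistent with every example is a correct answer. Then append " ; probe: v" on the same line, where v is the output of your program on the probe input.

sort_desc | reverse | take(3) ; probe: [-17, -12, 22]

Check, running the answer program on each example:
  [-33, -31, 22, -11, -22] -> [22, -11, -22, -31, -33] -> [-33, -31, -22, -11, 22] -> [-33, -31, -22]
  [8, -42, -18, -34, 10, -30, -26] -> [10, 8, -18, -26, -30, -34, -42] -> [-42, -34, -30, -26, -18, 8, 10] -> [-42, -34, -30]
  [10, -36, 42, 12, 7, 43, 20, -36, 29, 34] -> [43, 42, 34, 29, 20, 12, 10, 7, -36, -36] -> [-36, -36, 7, 10, 12, 20, 29, 34, 42, 43] -> [-36, -36, 7]
  [17, 46, 22] -> [46, 22, 17] -> [17, 22, 46] -> [17, 22, 46]
  [14, 10, 0, 50, 44, 10, -10] -> [50, 44, 14, 10, 10, 0, -10] -> [-10, 0, 10, 10, 14, 44, 50] -> [-10, 0, 10]
  [-30, -11, -3, 29, 43] -> [43, 29, -3, -11, -30] -> [-30, -11, -3, 29, 43] -> [-30, -11, -3]
  probe: [-17, 22, 44, -12] -> [44, 22, -12, -17] -> [-17, -12, 22, 44] -> [-17, -12, 22]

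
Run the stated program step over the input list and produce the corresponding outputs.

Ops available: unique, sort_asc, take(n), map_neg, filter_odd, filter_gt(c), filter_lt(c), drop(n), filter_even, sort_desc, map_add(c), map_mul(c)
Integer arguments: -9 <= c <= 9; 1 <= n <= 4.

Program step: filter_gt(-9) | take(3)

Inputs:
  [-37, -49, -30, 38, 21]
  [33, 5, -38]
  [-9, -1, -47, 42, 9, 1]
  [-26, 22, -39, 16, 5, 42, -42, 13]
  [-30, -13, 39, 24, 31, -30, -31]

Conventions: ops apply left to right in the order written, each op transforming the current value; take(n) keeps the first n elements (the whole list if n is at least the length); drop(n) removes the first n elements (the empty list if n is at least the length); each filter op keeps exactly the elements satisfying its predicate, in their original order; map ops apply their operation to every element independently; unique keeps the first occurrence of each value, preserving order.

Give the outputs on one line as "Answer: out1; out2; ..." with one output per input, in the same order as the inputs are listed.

Execution, op by op:
  [-37, -49, -30, 38, 21] -> [38, 21] -> [38, 21]
  [33, 5, -38] -> [33, 5] -> [33, 5]
  [-9, -1, -47, 42, 9, 1] -> [-1, 42, 9, 1] -> [-1, 42, 9]
  [-26, 22, -39, 16, 5, 42, -42, 13] -> [22, 16, 5, 42, 13] -> [22, 16, 5]
  [-30, -13, 39, 24, 31, -30, -31] -> [39, 24, 31] -> [39, 24, 31]

[38, 21]; [33, 5]; [-1, 42, 9]; [22, 16, 5]; [39, 24, 31]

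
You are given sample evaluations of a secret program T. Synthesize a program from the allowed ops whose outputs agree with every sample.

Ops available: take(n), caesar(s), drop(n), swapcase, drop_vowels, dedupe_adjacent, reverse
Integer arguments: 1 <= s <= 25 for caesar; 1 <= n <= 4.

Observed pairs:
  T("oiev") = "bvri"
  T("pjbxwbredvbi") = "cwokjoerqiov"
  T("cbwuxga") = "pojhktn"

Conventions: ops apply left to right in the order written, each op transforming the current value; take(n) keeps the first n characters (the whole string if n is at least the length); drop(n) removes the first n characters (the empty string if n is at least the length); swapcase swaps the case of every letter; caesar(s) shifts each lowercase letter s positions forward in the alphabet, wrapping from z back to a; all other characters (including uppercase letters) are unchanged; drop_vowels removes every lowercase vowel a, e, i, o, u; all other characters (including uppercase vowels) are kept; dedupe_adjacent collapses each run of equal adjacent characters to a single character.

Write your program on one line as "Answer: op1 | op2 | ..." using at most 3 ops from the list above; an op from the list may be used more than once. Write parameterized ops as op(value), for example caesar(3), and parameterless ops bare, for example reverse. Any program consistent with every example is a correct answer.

caesar(14) | caesar(25)

Check, running the answer program on each example:
  "oiev" -> "cwsj" -> "bvri"
  "pjbxwbredvbi" -> "dxplkpfsrjpw" -> "cwokjoerqiov"
  "cbwuxga" -> "qpkiluo" -> "pojhktn"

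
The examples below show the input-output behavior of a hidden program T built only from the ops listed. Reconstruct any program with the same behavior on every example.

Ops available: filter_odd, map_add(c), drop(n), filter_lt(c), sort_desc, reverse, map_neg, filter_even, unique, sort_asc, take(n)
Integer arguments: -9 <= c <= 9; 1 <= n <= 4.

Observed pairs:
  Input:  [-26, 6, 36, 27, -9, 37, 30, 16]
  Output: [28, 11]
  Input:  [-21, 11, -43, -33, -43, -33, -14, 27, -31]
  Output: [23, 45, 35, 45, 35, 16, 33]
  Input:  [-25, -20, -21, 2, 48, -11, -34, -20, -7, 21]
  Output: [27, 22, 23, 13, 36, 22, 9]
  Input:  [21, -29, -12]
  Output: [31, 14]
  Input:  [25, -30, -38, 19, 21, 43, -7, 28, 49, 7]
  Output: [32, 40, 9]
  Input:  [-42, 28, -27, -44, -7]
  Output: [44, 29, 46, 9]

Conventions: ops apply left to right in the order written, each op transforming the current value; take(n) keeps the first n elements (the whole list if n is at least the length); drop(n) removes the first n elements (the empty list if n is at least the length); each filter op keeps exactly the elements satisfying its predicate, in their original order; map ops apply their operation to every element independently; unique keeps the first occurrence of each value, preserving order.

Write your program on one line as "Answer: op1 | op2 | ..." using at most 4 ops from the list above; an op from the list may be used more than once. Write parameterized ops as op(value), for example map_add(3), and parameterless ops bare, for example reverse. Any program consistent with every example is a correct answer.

map_add(-2) | filter_lt(-2) | map_neg

Check, running the answer program on each example:
  [-26, 6, 36, 27, -9, 37, 30, 16] -> [-28, 4, 34, 25, -11, 35, 28, 14] -> [-28, -11] -> [28, 11]
  [-21, 11, -43, -33, -43, -33, -14, 27, -31] -> [-23, 9, -45, -35, -45, -35, -16, 25, -33] -> [-23, -45, -35, -45, -35, -16, -33] -> [23, 45, 35, 45, 35, 16, 33]
  [-25, -20, -21, 2, 48, -11, -34, -20, -7, 21] -> [-27, -22, -23, 0, 46, -13, -36, -22, -9, 19] -> [-27, -22, -23, -13, -36, -22, -9] -> [27, 22, 23, 13, 36, 22, 9]
  [21, -29, -12] -> [19, -31, -14] -> [-31, -14] -> [31, 14]
  [25, -30, -38, 19, 21, 43, -7, 28, 49, 7] -> [23, -32, -40, 17, 19, 41, -9, 26, 47, 5] -> [-32, -40, -9] -> [32, 40, 9]
  [-42, 28, -27, -44, -7] -> [-44, 26, -29, -46, -9] -> [-44, -29, -46, -9] -> [44, 29, 46, 9]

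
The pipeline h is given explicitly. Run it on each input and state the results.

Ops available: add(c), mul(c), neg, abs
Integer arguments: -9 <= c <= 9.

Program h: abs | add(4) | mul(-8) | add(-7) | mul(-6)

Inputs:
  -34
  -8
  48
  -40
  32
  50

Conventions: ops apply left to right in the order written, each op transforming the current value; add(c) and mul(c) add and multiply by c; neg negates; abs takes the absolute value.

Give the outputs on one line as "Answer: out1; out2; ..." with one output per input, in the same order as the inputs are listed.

1866; 618; 2538; 2154; 1770; 2634

Execution, op by op:
  -34 -> 34 -> 38 -> -304 -> -311 -> 1866
  -8 -> 8 -> 12 -> -96 -> -103 -> 618
  48 -> 48 -> 52 -> -416 -> -423 -> 2538
  -40 -> 40 -> 44 -> -352 -> -359 -> 2154
  32 -> 32 -> 36 -> -288 -> -295 -> 1770
  50 -> 50 -> 54 -> -432 -> -439 -> 2634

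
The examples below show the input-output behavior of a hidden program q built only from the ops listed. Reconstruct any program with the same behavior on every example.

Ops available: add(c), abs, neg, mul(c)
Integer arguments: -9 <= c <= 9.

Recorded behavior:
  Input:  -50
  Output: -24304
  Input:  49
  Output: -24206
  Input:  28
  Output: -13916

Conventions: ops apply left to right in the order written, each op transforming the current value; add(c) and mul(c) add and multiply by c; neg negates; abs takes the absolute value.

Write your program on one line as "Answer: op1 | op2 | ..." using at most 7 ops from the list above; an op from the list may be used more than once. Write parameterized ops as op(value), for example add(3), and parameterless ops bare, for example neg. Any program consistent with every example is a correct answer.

mul(-5) | add(-2) | mul(-2) | abs | mul(-7) | mul(7)

Check, running the answer program on each example:
  -50 -> 250 -> 248 -> -496 -> 496 -> -3472 -> -24304
  49 -> -245 -> -247 -> 494 -> 494 -> -3458 -> -24206
  28 -> -140 -> -142 -> 284 -> 284 -> -1988 -> -13916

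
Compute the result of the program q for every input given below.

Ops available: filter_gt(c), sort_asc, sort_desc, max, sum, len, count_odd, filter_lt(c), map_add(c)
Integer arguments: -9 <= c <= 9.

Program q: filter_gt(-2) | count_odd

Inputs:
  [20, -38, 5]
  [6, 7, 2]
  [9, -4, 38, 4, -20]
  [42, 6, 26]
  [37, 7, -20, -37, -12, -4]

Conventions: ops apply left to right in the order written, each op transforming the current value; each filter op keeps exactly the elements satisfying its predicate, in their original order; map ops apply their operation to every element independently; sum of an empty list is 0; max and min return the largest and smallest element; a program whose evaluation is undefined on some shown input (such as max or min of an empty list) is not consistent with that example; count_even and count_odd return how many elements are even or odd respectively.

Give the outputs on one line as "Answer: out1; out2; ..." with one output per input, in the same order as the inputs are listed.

Execution, op by op:
  [20, -38, 5] -> [20, 5] -> 1
  [6, 7, 2] -> [6, 7, 2] -> 1
  [9, -4, 38, 4, -20] -> [9, 38, 4] -> 1
  [42, 6, 26] -> [42, 6, 26] -> 0
  [37, 7, -20, -37, -12, -4] -> [37, 7] -> 2

1; 1; 1; 0; 2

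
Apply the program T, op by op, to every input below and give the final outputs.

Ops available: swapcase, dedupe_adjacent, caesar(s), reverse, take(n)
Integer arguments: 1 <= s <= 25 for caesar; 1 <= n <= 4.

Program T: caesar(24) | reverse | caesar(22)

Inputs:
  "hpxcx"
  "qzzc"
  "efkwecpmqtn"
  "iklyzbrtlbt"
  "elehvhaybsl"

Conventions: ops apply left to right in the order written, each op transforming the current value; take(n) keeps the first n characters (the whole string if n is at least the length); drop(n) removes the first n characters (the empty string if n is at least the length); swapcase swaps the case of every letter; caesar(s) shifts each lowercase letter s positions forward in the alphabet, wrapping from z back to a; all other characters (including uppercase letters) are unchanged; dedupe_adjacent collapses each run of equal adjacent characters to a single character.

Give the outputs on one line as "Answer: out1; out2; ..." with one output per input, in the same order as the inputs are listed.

Execution, op by op:
  "hpxcx" -> "fnvav" -> "vavnf" -> "rwrjb"
  "qzzc" -> "oxxa" -> "axxo" -> "wttk"
  "efkwecpmqtn" -> "cdiucankorl" -> "lroknacuidc" -> "hnkgjwyqezy"
  "iklyzbrtlbt" -> "gijwxzprjzr" -> "rzjrpzxwjig" -> "nvfnlvtsfec"
  "elehvhaybsl" -> "cjcftfywzqj" -> "jqzwyftfcjc" -> "fmvsubpbyfy"

"rwrjb"; "wttk"; "hnkgjwyqezy"; "nvfnlvtsfec"; "fmvsubpbyfy"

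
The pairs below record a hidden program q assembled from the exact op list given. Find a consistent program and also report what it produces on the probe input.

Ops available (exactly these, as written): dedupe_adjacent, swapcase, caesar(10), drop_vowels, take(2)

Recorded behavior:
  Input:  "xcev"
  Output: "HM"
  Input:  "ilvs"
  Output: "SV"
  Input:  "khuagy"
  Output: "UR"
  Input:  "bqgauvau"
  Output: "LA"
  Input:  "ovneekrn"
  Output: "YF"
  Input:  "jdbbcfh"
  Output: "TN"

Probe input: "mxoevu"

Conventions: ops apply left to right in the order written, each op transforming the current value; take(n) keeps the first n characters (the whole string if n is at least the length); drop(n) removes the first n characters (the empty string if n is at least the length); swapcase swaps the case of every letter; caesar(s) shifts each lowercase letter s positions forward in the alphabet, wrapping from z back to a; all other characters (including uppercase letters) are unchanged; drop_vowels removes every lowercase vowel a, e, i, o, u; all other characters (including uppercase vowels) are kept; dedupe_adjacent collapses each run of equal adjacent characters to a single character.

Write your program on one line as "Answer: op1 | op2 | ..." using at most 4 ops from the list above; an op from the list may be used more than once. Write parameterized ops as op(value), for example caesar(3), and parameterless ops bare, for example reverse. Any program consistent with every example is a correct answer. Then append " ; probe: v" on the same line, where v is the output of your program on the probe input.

take(2) | caesar(10) | swapcase ; probe: "WH"

Check, running the answer program on each example:
  "xcev" -> "xc" -> "hm" -> "HM"
  "ilvs" -> "il" -> "sv" -> "SV"
  "khuagy" -> "kh" -> "ur" -> "UR"
  "bqgauvau" -> "bq" -> "la" -> "LA"
  "ovneekrn" -> "ov" -> "yf" -> "YF"
  "jdbbcfh" -> "jd" -> "tn" -> "TN"
  probe: "mxoevu" -> "mx" -> "wh" -> "WH"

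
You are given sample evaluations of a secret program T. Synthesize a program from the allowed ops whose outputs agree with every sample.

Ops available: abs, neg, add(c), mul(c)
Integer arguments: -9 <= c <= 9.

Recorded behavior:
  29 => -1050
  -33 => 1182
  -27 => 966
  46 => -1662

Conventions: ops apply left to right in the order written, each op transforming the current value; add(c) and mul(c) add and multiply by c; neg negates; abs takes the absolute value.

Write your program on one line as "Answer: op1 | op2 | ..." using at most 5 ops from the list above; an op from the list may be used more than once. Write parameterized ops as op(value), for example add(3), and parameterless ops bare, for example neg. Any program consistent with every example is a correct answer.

neg | mul(6) | mul(6) | add(-6)

Check, running the answer program on each example:
  29 -> -29 -> -174 -> -1044 -> -1050
  -33 -> 33 -> 198 -> 1188 -> 1182
  -27 -> 27 -> 162 -> 972 -> 966
  46 -> -46 -> -276 -> -1656 -> -1662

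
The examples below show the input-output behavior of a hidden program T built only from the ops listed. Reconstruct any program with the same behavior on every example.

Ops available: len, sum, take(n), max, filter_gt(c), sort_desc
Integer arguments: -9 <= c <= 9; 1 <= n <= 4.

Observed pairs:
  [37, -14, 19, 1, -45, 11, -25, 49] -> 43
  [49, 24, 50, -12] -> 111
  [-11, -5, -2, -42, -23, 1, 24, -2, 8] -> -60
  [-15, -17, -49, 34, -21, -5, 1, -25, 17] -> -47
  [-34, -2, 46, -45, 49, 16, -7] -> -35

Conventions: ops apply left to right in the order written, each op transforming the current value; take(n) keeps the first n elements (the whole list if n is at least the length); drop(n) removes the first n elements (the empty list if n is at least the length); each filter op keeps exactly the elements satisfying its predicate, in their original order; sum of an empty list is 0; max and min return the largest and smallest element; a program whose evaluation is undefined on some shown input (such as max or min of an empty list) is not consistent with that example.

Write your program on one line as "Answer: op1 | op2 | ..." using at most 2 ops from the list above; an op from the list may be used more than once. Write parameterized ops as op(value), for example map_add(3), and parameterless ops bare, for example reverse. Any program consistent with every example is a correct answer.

take(4) | sum

Check, running the answer program on each example:
  [37, -14, 19, 1, -45, 11, -25, 49] -> [37, -14, 19, 1] -> 43
  [49, 24, 50, -12] -> [49, 24, 50, -12] -> 111
  [-11, -5, -2, -42, -23, 1, 24, -2, 8] -> [-11, -5, -2, -42] -> -60
  [-15, -17, -49, 34, -21, -5, 1, -25, 17] -> [-15, -17, -49, 34] -> -47
  [-34, -2, 46, -45, 49, 16, -7] -> [-34, -2, 46, -45] -> -35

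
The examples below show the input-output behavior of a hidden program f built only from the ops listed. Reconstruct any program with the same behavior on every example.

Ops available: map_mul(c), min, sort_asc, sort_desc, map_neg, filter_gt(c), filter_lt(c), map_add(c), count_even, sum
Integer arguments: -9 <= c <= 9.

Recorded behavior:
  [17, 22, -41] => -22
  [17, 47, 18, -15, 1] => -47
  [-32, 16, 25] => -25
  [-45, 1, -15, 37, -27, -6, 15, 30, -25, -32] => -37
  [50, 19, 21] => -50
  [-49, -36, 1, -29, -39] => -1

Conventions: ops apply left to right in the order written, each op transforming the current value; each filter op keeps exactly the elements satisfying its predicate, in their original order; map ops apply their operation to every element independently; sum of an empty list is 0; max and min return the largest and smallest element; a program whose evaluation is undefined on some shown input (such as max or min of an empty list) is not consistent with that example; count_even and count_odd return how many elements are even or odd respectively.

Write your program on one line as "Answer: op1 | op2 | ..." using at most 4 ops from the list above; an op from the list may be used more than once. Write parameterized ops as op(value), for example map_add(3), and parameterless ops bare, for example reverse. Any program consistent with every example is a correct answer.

filter_gt(-8) | map_neg | min

Check, running the answer program on each example:
  [17, 22, -41] -> [17, 22] -> [-17, -22] -> -22
  [17, 47, 18, -15, 1] -> [17, 47, 18, 1] -> [-17, -47, -18, -1] -> -47
  [-32, 16, 25] -> [16, 25] -> [-16, -25] -> -25
  [-45, 1, -15, 37, -27, -6, 15, 30, -25, -32] -> [1, 37, -6, 15, 30] -> [-1, -37, 6, -15, -30] -> -37
  [50, 19, 21] -> [50, 19, 21] -> [-50, -19, -21] -> -50
  [-49, -36, 1, -29, -39] -> [1] -> [-1] -> -1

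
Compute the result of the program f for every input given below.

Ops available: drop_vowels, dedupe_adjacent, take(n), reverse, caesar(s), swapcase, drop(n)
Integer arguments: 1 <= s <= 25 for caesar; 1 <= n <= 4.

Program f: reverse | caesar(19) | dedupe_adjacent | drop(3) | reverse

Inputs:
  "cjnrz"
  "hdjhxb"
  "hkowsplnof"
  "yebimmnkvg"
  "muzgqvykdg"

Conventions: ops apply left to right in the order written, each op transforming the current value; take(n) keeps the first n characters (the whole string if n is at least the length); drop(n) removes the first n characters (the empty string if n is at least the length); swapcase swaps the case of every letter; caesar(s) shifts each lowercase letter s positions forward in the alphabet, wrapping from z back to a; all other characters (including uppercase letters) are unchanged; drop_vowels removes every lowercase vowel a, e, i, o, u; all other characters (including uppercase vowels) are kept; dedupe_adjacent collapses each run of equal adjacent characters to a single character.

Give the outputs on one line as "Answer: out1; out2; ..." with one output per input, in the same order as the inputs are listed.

"vc"; "awc"; "adhplie"; "rxubfg"; "fnszjor"

Execution, op by op:
  "cjnrz" -> "zrnjc" -> "skgcv" -> "skgcv" -> "cv" -> "vc"
  "hdjhxb" -> "bxhjdh" -> "uqacwa" -> "uqacwa" -> "cwa" -> "awc"
  "hkowsplnof" -> "fonlpswokh" -> "yhgeilphda" -> "yhgeilphda" -> "eilphda" -> "adhplie"
  "yebimmnkvg" -> "gvknmmibey" -> "zodgffbuxr" -> "zodgfbuxr" -> "gfbuxr" -> "rxubfg"
  "muzgqvykdg" -> "gdkyvqgzum" -> "zwdrojzsnf" -> "zwdrojzsnf" -> "rojzsnf" -> "fnszjor"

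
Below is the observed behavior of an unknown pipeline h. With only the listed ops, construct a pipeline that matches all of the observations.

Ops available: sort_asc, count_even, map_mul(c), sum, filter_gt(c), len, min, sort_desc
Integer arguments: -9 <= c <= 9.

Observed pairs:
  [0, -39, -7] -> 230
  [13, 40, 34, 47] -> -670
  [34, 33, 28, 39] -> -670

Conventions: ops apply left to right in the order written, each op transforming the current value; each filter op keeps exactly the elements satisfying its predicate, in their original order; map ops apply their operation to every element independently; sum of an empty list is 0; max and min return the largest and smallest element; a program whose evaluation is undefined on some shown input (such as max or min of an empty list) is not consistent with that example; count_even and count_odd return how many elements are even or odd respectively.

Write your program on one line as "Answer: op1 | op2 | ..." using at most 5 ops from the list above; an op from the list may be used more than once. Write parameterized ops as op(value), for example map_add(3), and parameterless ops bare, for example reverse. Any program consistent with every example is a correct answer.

map_mul(-5) | sort_desc | sort_asc | sum

Check, running the answer program on each example:
  [0, -39, -7] -> [0, 195, 35] -> [195, 35, 0] -> [0, 35, 195] -> 230
  [13, 40, 34, 47] -> [-65, -200, -170, -235] -> [-65, -170, -200, -235] -> [-235, -200, -170, -65] -> -670
  [34, 33, 28, 39] -> [-170, -165, -140, -195] -> [-140, -165, -170, -195] -> [-195, -170, -165, -140] -> -670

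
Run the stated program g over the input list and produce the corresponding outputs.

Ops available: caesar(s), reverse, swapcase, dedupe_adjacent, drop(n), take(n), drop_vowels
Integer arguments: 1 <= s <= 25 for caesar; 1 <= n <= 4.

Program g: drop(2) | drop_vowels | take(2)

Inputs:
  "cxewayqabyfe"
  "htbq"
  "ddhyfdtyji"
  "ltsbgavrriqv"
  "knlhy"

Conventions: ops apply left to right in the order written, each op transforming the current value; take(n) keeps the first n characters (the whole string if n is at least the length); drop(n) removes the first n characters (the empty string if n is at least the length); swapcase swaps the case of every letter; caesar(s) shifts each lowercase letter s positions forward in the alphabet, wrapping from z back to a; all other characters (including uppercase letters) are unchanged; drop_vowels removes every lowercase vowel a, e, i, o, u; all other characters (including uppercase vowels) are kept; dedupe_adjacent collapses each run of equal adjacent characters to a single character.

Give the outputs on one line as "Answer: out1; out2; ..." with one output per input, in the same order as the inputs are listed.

"wy"; "bq"; "hy"; "sb"; "lh"

Execution, op by op:
  "cxewayqabyfe" -> "ewayqabyfe" -> "wyqbyf" -> "wy"
  "htbq" -> "bq" -> "bq" -> "bq"
  "ddhyfdtyji" -> "hyfdtyji" -> "hyfdtyj" -> "hy"
  "ltsbgavrriqv" -> "sbgavrriqv" -> "sbgvrrqv" -> "sb"
  "knlhy" -> "lhy" -> "lhy" -> "lh"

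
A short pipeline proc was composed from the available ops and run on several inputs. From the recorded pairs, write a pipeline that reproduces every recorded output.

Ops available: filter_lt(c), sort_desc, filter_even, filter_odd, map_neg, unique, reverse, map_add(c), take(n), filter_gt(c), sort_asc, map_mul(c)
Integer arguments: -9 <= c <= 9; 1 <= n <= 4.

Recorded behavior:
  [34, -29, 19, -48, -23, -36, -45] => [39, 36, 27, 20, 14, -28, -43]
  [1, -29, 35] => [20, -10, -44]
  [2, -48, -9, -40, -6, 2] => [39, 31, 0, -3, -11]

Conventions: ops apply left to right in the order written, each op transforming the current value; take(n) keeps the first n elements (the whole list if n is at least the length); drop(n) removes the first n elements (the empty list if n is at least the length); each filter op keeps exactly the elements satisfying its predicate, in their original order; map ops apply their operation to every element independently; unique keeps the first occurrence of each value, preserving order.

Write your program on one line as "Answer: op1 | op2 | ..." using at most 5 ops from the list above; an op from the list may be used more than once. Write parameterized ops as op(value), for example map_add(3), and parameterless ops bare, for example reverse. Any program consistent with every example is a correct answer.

sort_desc | unique | map_add(9) | reverse | map_neg

Check, running the answer program on each example:
  [34, -29, 19, -48, -23, -36, -45] -> [34, 19, -23, -29, -36, -45, -48] -> [34, 19, -23, -29, -36, -45, -48] -> [43, 28, -14, -20, -27, -36, -39] -> [-39, -36, -27, -20, -14, 28, 43] -> [39, 36, 27, 20, 14, -28, -43]
  [1, -29, 35] -> [35, 1, -29] -> [35, 1, -29] -> [44, 10, -20] -> [-20, 10, 44] -> [20, -10, -44]
  [2, -48, -9, -40, -6, 2] -> [2, 2, -6, -9, -40, -48] -> [2, -6, -9, -40, -48] -> [11, 3, 0, -31, -39] -> [-39, -31, 0, 3, 11] -> [39, 31, 0, -3, -11]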